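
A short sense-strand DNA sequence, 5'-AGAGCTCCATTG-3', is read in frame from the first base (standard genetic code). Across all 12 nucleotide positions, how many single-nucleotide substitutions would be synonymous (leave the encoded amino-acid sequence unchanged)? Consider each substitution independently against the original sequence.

10

Codon 1 (AGA, Arg): 2 synonymous substitutions.
Codon 2 (GCT, Ala): 3 synonymous substitutions.
Codon 3 (CCA, Pro): 3 synonymous substitutions.
Codon 4 (TTG, Leu): 2 synonymous substitutions.
Total: 2 + 3 + 3 + 2 = 10.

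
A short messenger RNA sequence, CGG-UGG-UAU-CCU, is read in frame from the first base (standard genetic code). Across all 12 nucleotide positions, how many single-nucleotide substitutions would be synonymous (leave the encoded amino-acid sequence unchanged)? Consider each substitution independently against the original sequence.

8

Codon 1 (CGG, Arg): 4 synonymous substitutions.
Codon 2 (UGG, Trp): 0 synonymous substitutions.
Codon 3 (UAU, Tyr): 1 synonymous substitution.
Codon 4 (CCU, Pro): 3 synonymous substitutions.
Total: 4 + 0 + 1 + 3 = 8.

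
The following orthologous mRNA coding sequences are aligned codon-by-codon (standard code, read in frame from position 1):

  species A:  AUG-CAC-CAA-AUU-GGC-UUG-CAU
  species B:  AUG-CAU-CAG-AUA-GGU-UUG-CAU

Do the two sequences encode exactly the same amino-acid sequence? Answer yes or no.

yes

Codon 1: AUG Met / AUG Met — identical.
Codon 2: CAC His / CAU His — synonymous.
Codon 3: CAA Gln / CAG Gln — synonymous.
Codon 4: AUU Ile / AUA Ile — synonymous.
Codon 5: GGC Gly / GGU Gly — synonymous.
Codon 6: UUG Leu / UUG Leu — identical.
Codon 7: CAU His / CAU His — identical.
Nonsynonymous differences: 0 → same protein.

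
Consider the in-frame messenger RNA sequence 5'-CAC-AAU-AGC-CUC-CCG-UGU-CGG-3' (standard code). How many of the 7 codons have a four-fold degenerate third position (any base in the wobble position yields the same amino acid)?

Codon 1 CAC (His): third position 2-fold.
Codon 2 AAU (Asn): third position 2-fold.
Codon 3 AGC (Ser): third position 2-fold.
Codon 4 CUC (Leu): third position 4-fold.
Codon 5 CCG (Pro): third position 4-fold.
Codon 6 UGU (Cys): third position 2-fold.
Codon 7 CGG (Arg): third position 4-fold.
Four-fold degenerate third positions: 3.

3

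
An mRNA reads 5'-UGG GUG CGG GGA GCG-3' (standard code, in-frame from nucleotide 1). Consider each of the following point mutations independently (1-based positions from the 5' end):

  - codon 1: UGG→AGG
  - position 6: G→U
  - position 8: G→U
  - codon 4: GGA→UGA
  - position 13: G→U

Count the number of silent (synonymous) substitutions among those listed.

Codon 1: UGG (Trp) → AGG (Arg) — missense.
Codon 2: GUG (Val) → GUU (Val) — synonymous.
Codon 3: CGG (Arg) → CUG (Leu) — missense.
Codon 4: GGA (Gly) → UGA (Stop) — nonsense.
Codon 5: GCG (Ala) → UCG (Ser) — missense.
Synonymous: 1 of 5.

1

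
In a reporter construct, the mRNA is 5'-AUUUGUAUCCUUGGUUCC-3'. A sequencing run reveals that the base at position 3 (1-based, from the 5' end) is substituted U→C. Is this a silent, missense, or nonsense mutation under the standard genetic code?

silent

Position 3 falls in codon 1: AUU → Ile.
After the substitution the codon is AUC → Ile.
Both encode Ile, so the change is synonymous.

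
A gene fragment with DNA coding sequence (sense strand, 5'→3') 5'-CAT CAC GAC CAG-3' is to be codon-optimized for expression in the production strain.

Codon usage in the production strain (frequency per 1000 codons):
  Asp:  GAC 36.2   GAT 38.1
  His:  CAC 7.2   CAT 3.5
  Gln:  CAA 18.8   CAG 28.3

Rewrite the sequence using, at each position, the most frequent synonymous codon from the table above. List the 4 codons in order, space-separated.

CAC CAC GAT CAG

Codon 1 (His): best is CAC at 7.2.
Codon 2 (His): best is CAC at 7.2.
Codon 3 (Asp): best is GAT at 38.1.
Codon 4 (Gln): best is CAG at 28.3.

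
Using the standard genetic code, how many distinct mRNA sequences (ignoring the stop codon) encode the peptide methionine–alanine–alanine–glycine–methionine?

64

Met: 1 codon.
Ala: 4 codons.
Ala: 4 codons.
Gly: 4 codons.
Met: 1 codon.
1 × 4 × 4 × 4 × 1 = 64.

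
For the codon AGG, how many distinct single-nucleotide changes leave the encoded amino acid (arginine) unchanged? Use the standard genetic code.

2

Position 1: CGG → 1 synonymous.
Position 2: none → 0 synonymous.
Position 3: AGA → 1 synonymous.
Total: 1 + 0 + 1 = 2.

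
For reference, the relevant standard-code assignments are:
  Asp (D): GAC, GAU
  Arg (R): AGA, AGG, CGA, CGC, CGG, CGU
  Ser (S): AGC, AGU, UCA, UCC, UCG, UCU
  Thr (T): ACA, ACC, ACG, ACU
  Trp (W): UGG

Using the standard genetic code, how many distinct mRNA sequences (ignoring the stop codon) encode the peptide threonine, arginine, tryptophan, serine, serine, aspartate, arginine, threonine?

41472

Thr: 4 codons.
Arg: 6 codons.
Trp: 1 codon.
Ser: 6 codons.
Ser: 6 codons.
Asp: 2 codons.
Arg: 6 codons.
Thr: 4 codons.
4 × 6 × 1 × 6 × 6 × 2 × 6 × 4 = 41472.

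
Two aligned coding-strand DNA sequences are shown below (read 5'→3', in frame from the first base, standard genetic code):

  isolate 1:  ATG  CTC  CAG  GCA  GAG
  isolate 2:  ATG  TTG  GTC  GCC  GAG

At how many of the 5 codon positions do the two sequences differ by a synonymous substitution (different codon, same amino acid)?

2

Codon 1: ATG Met / ATG Met — identical.
Codon 2: CTC Leu / TTG Leu — synonymous.
Codon 3: CAG Gln / GTC Val — nonsynonymous.
Codon 4: GCA Ala / GCC Ala — synonymous.
Codon 5: GAG Glu / GAG Glu — identical.
Synonymous differences: 2.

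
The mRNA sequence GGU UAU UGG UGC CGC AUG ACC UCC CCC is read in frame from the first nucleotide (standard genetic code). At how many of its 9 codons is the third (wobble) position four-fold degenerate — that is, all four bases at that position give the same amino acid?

5

Codon 1 GGU (Gly): third position 4-fold.
Codon 2 UAU (Tyr): third position 2-fold.
Codon 3 UGG (Trp): third position 1-fold.
Codon 4 UGC (Cys): third position 2-fold.
Codon 5 CGC (Arg): third position 4-fold.
Codon 6 AUG (Met): third position 1-fold.
Codon 7 ACC (Thr): third position 4-fold.
Codon 8 UCC (Ser): third position 4-fold.
Codon 9 CCC (Pro): third position 4-fold.
Four-fold degenerate third positions: 5.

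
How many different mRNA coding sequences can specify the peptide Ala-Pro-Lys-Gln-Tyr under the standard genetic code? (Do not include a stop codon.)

128

Ala: 4 codons.
Pro: 4 codons.
Lys: 2 codons.
Gln: 2 codons.
Tyr: 2 codons.
4 × 4 × 2 × 2 × 2 = 128.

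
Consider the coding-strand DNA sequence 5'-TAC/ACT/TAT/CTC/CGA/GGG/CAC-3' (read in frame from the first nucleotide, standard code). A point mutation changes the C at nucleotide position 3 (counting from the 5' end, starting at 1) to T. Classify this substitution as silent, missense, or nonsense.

Position 3 falls in codon 1: TAC → Tyr.
After the substitution the codon is TAT → Tyr.
Both encode Tyr, so the change is synonymous.

silent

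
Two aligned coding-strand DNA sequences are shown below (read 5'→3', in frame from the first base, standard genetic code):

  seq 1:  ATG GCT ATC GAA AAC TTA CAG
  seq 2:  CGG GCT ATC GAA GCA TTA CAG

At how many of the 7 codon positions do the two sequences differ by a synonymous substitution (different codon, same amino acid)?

Codon 1: ATG Met / CGG Arg — nonsynonymous.
Codon 2: GCT Ala / GCT Ala — identical.
Codon 3: ATC Ile / ATC Ile — identical.
Codon 4: GAA Glu / GAA Glu — identical.
Codon 5: AAC Asn / GCA Ala — nonsynonymous.
Codon 6: TTA Leu / TTA Leu — identical.
Codon 7: CAG Gln / CAG Gln — identical.
Synonymous differences: 0.

0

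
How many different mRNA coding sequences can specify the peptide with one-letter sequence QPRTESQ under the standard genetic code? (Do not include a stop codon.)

Gln: 2 codons.
Pro: 4 codons.
Arg: 6 codons.
Thr: 4 codons.
Glu: 2 codons.
Ser: 6 codons.
Gln: 2 codons.
2 × 4 × 6 × 4 × 2 × 6 × 2 = 4608.

4608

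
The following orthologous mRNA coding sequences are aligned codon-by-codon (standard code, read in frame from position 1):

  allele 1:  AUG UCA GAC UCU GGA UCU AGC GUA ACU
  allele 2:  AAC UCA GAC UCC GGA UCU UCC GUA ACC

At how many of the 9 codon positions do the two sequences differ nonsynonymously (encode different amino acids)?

Codon 1: AUG Met / AAC Asn — nonsynonymous.
Codon 2: UCA Ser / UCA Ser — identical.
Codon 3: GAC Asp / GAC Asp — identical.
Codon 4: UCU Ser / UCC Ser — synonymous.
Codon 5: GGA Gly / GGA Gly — identical.
Codon 6: UCU Ser / UCU Ser — identical.
Codon 7: AGC Ser / UCC Ser — synonymous.
Codon 8: GUA Val / GUA Val — identical.
Codon 9: ACU Thr / ACC Thr — synonymous.
Nonsynonymous differences: 1.

1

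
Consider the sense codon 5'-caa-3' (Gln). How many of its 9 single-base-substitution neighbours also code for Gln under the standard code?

Position 1: none → 0 synonymous.
Position 2: none → 0 synonymous.
Position 3: CAG → 1 synonymous.
Total: 0 + 0 + 1 = 1.

1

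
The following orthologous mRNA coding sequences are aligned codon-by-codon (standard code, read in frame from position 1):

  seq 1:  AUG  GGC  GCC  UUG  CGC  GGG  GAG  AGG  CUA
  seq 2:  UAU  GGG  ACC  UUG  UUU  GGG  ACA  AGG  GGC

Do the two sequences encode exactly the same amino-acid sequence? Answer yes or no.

no

Codon 1: AUG Met / UAU Tyr — nonsynonymous.
Codon 2: GGC Gly / GGG Gly — synonymous.
Codon 3: GCC Ala / ACC Thr — nonsynonymous.
Codon 4: UUG Leu / UUG Leu — identical.
Codon 5: CGC Arg / UUU Phe — nonsynonymous.
Codon 6: GGG Gly / GGG Gly — identical.
Codon 7: GAG Glu / ACA Thr — nonsynonymous.
Codon 8: AGG Arg / AGG Arg — identical.
Codon 9: CUA Leu / GGC Gly — nonsynonymous.
Nonsynonymous differences: 5 → different protein.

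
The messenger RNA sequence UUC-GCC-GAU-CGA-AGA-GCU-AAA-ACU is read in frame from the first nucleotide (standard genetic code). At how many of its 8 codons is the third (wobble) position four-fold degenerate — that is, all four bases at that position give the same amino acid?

Codon 1 UUC (Phe): third position 2-fold.
Codon 2 GCC (Ala): third position 4-fold.
Codon 3 GAU (Asp): third position 2-fold.
Codon 4 CGA (Arg): third position 4-fold.
Codon 5 AGA (Arg): third position 2-fold.
Codon 6 GCU (Ala): third position 4-fold.
Codon 7 AAA (Lys): third position 2-fold.
Codon 8 ACU (Thr): third position 4-fold.
Four-fold degenerate third positions: 4.

4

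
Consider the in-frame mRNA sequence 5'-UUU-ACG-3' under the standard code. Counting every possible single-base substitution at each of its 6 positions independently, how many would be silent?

Codon 1 (UUU, Phe): 1 synonymous substitution.
Codon 2 (ACG, Thr): 3 synonymous substitutions.
Total: 1 + 3 = 4.

4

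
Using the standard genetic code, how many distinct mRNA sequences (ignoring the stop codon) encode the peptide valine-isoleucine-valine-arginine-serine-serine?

Val: 4 codons.
Ile: 3 codons.
Val: 4 codons.
Arg: 6 codons.
Ser: 6 codons.
Ser: 6 codons.
4 × 3 × 4 × 6 × 6 × 6 = 10368.

10368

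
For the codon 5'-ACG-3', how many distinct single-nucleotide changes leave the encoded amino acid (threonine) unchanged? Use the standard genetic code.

Position 1: none → 0 synonymous.
Position 2: none → 0 synonymous.
Position 3: ACU, ACC, ACA → 3 synonymous.
Total: 0 + 0 + 3 = 3.

3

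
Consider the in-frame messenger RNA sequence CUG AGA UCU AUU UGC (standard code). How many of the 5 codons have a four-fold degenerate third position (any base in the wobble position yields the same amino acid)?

2

Codon 1 CUG (Leu): third position 4-fold.
Codon 2 AGA (Arg): third position 2-fold.
Codon 3 UCU (Ser): third position 4-fold.
Codon 4 AUU (Ile): third position 3-fold.
Codon 5 UGC (Cys): third position 2-fold.
Four-fold degenerate third positions: 2.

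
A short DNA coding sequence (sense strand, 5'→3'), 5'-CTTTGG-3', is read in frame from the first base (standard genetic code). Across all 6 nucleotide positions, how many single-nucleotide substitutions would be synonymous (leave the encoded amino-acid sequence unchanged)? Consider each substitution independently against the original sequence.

Codon 1 (CTT, Leu): 3 synonymous substitutions.
Codon 2 (TGG, Trp): 0 synonymous substitutions.
Total: 3 + 0 = 3.

3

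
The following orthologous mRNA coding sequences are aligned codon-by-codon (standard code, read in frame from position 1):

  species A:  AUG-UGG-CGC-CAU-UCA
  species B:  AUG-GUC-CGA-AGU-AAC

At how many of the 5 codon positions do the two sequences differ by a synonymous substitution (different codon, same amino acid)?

1

Codon 1: AUG Met / AUG Met — identical.
Codon 2: UGG Trp / GUC Val — nonsynonymous.
Codon 3: CGC Arg / CGA Arg — synonymous.
Codon 4: CAU His / AGU Ser — nonsynonymous.
Codon 5: UCA Ser / AAC Asn — nonsynonymous.
Synonymous differences: 1.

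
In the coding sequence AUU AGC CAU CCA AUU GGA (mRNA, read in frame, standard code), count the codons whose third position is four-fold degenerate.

Codon 1 AUU (Ile): third position 3-fold.
Codon 2 AGC (Ser): third position 2-fold.
Codon 3 CAU (His): third position 2-fold.
Codon 4 CCA (Pro): third position 4-fold.
Codon 5 AUU (Ile): third position 3-fold.
Codon 6 GGA (Gly): third position 4-fold.
Four-fold degenerate third positions: 2.

2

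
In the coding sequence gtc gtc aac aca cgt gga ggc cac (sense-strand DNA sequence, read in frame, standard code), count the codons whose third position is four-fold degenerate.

Codon 1 GTC (Val): third position 4-fold.
Codon 2 GTC (Val): third position 4-fold.
Codon 3 AAC (Asn): third position 2-fold.
Codon 4 ACA (Thr): third position 4-fold.
Codon 5 CGT (Arg): third position 4-fold.
Codon 6 GGA (Gly): third position 4-fold.
Codon 7 GGC (Gly): third position 4-fold.
Codon 8 CAC (His): third position 2-fold.
Four-fold degenerate third positions: 6.

6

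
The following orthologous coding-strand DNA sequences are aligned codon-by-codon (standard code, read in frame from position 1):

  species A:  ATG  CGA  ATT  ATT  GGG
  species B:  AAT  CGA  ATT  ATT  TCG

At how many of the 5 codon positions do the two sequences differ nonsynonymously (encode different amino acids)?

Codon 1: ATG Met / AAT Asn — nonsynonymous.
Codon 2: CGA Arg / CGA Arg — identical.
Codon 3: ATT Ile / ATT Ile — identical.
Codon 4: ATT Ile / ATT Ile — identical.
Codon 5: GGG Gly / TCG Ser — nonsynonymous.
Nonsynonymous differences: 2.

2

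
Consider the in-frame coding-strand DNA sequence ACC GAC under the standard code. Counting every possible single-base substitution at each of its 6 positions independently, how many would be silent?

4

Codon 1 (ACC, Thr): 3 synonymous substitutions.
Codon 2 (GAC, Asp): 1 synonymous substitution.
Total: 3 + 1 = 4.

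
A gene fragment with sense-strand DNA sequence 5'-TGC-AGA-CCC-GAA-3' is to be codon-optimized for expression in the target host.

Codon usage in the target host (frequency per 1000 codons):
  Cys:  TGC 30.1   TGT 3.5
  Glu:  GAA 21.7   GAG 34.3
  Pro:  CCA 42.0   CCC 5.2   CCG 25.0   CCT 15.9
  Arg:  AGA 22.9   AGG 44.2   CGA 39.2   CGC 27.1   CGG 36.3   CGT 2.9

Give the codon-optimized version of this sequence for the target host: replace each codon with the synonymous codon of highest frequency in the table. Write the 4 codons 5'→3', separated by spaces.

TGC AGG CCA GAG

Codon 1 (Cys): best is TGC at 30.1.
Codon 2 (Arg): best is AGG at 44.2.
Codon 3 (Pro): best is CCA at 42.0.
Codon 4 (Glu): best is GAG at 34.3.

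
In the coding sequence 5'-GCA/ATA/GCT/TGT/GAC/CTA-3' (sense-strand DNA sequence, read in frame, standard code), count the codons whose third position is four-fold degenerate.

Codon 1 GCA (Ala): third position 4-fold.
Codon 2 ATA (Ile): third position 3-fold.
Codon 3 GCT (Ala): third position 4-fold.
Codon 4 TGT (Cys): third position 2-fold.
Codon 5 GAC (Asp): third position 2-fold.
Codon 6 CTA (Leu): third position 4-fold.
Four-fold degenerate third positions: 3.

3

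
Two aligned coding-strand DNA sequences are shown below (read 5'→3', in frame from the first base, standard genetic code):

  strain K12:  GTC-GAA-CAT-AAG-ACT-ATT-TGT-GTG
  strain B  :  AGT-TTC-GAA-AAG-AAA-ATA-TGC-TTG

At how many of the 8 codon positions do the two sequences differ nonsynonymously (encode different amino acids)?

5

Codon 1: GTC Val / AGT Ser — nonsynonymous.
Codon 2: GAA Glu / TTC Phe — nonsynonymous.
Codon 3: CAT His / GAA Glu — nonsynonymous.
Codon 4: AAG Lys / AAG Lys — identical.
Codon 5: ACT Thr / AAA Lys — nonsynonymous.
Codon 6: ATT Ile / ATA Ile — synonymous.
Codon 7: TGT Cys / TGC Cys — synonymous.
Codon 8: GTG Val / TTG Leu — nonsynonymous.
Nonsynonymous differences: 5.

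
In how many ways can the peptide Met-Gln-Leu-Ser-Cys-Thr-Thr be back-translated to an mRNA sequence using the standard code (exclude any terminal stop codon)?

2304

Met: 1 codon.
Gln: 2 codons.
Leu: 6 codons.
Ser: 6 codons.
Cys: 2 codons.
Thr: 4 codons.
Thr: 4 codons.
1 × 2 × 6 × 6 × 2 × 4 × 4 = 2304.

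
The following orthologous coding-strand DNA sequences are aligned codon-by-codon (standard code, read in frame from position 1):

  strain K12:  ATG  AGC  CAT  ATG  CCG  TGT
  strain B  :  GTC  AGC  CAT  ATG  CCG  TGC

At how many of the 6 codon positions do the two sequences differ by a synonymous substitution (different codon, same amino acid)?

1

Codon 1: ATG Met / GTC Val — nonsynonymous.
Codon 2: AGC Ser / AGC Ser — identical.
Codon 3: CAT His / CAT His — identical.
Codon 4: ATG Met / ATG Met — identical.
Codon 5: CCG Pro / CCG Pro — identical.
Codon 6: TGT Cys / TGC Cys — synonymous.
Synonymous differences: 1.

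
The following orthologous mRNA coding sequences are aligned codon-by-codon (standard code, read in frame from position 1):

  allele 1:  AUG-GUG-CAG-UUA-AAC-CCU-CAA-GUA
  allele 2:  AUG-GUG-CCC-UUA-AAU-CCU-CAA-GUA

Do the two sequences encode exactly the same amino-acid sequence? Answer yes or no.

Codon 1: AUG Met / AUG Met — identical.
Codon 2: GUG Val / GUG Val — identical.
Codon 3: CAG Gln / CCC Pro — nonsynonymous.
Codon 4: UUA Leu / UUA Leu — identical.
Codon 5: AAC Asn / AAU Asn — synonymous.
Codon 6: CCU Pro / CCU Pro — identical.
Codon 7: CAA Gln / CAA Gln — identical.
Codon 8: GUA Val / GUA Val — identical.
Nonsynonymous differences: 1 → different protein.

no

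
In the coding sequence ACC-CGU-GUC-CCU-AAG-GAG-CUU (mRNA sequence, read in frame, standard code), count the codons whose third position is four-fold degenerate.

5

Codon 1 ACC (Thr): third position 4-fold.
Codon 2 CGU (Arg): third position 4-fold.
Codon 3 GUC (Val): third position 4-fold.
Codon 4 CCU (Pro): third position 4-fold.
Codon 5 AAG (Lys): third position 2-fold.
Codon 6 GAG (Glu): third position 2-fold.
Codon 7 CUU (Leu): third position 4-fold.
Four-fold degenerate third positions: 5.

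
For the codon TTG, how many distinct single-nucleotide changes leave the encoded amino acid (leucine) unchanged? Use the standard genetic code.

Position 1: CTG → 1 synonymous.
Position 2: none → 0 synonymous.
Position 3: TTA → 1 synonymous.
Total: 1 + 0 + 1 = 2.

2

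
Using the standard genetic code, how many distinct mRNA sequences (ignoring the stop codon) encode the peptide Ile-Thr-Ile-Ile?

Ile: 3 codons.
Thr: 4 codons.
Ile: 3 codons.
Ile: 3 codons.
3 × 4 × 3 × 3 = 108.

108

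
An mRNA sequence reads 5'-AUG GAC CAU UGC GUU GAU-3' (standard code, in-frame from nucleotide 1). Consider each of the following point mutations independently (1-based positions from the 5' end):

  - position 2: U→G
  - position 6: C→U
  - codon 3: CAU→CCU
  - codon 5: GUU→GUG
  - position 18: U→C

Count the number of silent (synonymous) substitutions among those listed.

3

Codon 1: AUG (Met) → AGG (Arg) — missense.
Codon 2: GAC (Asp) → GAU (Asp) — synonymous.
Codon 3: CAU (His) → CCU (Pro) — missense.
Codon 5: GUU (Val) → GUG (Val) — synonymous.
Codon 6: GAU (Asp) → GAC (Asp) — synonymous.
Synonymous: 3 of 5.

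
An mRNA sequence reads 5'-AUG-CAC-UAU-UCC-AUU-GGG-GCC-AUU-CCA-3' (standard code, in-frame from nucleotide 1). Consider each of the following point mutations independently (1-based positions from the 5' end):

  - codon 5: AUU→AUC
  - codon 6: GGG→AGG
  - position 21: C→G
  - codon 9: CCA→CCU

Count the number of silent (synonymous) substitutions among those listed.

3

Codon 5: AUU (Ile) → AUC (Ile) — synonymous.
Codon 6: GGG (Gly) → AGG (Arg) — missense.
Codon 7: GCC (Ala) → GCG (Ala) — synonymous.
Codon 9: CCA (Pro) → CCU (Pro) — synonymous.
Synonymous: 3 of 4.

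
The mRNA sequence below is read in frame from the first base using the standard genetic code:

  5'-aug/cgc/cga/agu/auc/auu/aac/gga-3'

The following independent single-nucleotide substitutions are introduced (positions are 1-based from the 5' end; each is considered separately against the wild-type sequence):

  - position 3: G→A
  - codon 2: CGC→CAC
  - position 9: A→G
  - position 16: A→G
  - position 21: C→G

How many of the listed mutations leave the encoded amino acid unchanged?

1

Codon 1: AUG (Met) → AUA (Ile) — missense.
Codon 2: CGC (Arg) → CAC (His) — missense.
Codon 3: CGA (Arg) → CGG (Arg) — synonymous.
Codon 6: AUU (Ile) → GUU (Val) — missense.
Codon 7: AAC (Asn) → AAG (Lys) — missense.
Synonymous: 1 of 5.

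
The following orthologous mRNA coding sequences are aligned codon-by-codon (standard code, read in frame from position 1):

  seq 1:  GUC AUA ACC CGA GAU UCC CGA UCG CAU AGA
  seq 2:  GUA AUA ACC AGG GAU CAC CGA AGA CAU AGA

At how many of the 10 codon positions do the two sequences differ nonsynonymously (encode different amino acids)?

Codon 1: GUC Val / GUA Val — synonymous.
Codon 2: AUA Ile / AUA Ile — identical.
Codon 3: ACC Thr / ACC Thr — identical.
Codon 4: CGA Arg / AGG Arg — synonymous.
Codon 5: GAU Asp / GAU Asp — identical.
Codon 6: UCC Ser / CAC His — nonsynonymous.
Codon 7: CGA Arg / CGA Arg — identical.
Codon 8: UCG Ser / AGA Arg — nonsynonymous.
Codon 9: CAU His / CAU His — identical.
Codon 10: AGA Arg / AGA Arg — identical.
Nonsynonymous differences: 2.

2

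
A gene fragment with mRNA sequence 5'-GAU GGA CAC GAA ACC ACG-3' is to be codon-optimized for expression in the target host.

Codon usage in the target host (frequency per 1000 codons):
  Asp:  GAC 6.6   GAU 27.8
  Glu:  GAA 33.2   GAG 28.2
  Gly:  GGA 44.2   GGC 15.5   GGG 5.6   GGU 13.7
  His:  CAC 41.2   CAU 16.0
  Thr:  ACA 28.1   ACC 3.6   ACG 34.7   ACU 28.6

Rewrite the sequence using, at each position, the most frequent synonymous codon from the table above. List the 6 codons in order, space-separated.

Codon 1 (Asp): best is GAU at 27.8.
Codon 2 (Gly): best is GGA at 44.2.
Codon 3 (His): best is CAC at 41.2.
Codon 4 (Glu): best is GAA at 33.2.
Codon 5 (Thr): best is ACG at 34.7.
Codon 6 (Thr): best is ACG at 34.7.

GAU GGA CAC GAA ACG ACG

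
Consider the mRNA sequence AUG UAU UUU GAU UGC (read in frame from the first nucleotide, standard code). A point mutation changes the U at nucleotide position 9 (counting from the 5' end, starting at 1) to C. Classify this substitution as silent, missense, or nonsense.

Position 9 falls in codon 3: UUU → Phe.
After the substitution the codon is UUC → Phe.
Both encode Phe, so the change is synonymous.

silent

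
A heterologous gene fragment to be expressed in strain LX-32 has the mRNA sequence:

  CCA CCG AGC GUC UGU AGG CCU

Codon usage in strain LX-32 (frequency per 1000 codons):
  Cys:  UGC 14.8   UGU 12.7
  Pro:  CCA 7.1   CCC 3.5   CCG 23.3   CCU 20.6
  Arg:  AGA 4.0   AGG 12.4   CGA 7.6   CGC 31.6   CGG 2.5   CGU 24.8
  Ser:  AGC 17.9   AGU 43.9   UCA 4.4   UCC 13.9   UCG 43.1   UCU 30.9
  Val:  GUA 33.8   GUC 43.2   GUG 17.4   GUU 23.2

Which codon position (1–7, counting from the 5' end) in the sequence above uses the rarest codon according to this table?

1

Codon 1 CCA (Pro): 7.1 per 1000.
Codon 2 CCG (Pro): 23.3 per 1000.
Codon 3 AGC (Ser): 17.9 per 1000.
Codon 4 GUC (Val): 43.2 per 1000.
Codon 5 UGU (Cys): 12.7 per 1000.
Codon 6 AGG (Arg): 12.4 per 1000.
Codon 7 CCU (Pro): 20.6 per 1000.
Lowest frequency is 7.1 at codon 1.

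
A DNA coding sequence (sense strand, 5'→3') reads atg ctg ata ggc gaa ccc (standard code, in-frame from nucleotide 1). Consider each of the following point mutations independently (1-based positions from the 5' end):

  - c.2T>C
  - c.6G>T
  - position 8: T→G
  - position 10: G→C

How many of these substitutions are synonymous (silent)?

1

Codon 1: ATG (Met) → ACG (Thr) — missense.
Codon 2: CTG (Leu) → CTT (Leu) — synonymous.
Codon 3: ATA (Ile) → AGA (Arg) — missense.
Codon 4: GGC (Gly) → CGC (Arg) — missense.
Synonymous: 1 of 4.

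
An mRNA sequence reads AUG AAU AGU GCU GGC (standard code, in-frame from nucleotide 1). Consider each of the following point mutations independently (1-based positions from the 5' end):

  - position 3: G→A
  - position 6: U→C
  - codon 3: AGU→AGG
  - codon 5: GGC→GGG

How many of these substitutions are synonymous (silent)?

Codon 1: AUG (Met) → AUA (Ile) — missense.
Codon 2: AAU (Asn) → AAC (Asn) — synonymous.
Codon 3: AGU (Ser) → AGG (Arg) — missense.
Codon 5: GGC (Gly) → GGG (Gly) — synonymous.
Synonymous: 2 of 4.

2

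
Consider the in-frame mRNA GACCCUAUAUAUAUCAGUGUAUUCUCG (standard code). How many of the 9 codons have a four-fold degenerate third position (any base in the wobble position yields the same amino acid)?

Codon 1 GAC (Asp): third position 2-fold.
Codon 2 CCU (Pro): third position 4-fold.
Codon 3 AUA (Ile): third position 3-fold.
Codon 4 UAU (Tyr): third position 2-fold.
Codon 5 AUC (Ile): third position 3-fold.
Codon 6 AGU (Ser): third position 2-fold.
Codon 7 GUA (Val): third position 4-fold.
Codon 8 UUC (Phe): third position 2-fold.
Codon 9 UCG (Ser): third position 4-fold.
Four-fold degenerate third positions: 3.

3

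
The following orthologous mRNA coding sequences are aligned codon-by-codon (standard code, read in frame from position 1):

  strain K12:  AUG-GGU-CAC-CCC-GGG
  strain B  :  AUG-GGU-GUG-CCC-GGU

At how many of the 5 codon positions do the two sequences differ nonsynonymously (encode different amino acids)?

1

Codon 1: AUG Met / AUG Met — identical.
Codon 2: GGU Gly / GGU Gly — identical.
Codon 3: CAC His / GUG Val — nonsynonymous.
Codon 4: CCC Pro / CCC Pro — identical.
Codon 5: GGG Gly / GGU Gly — synonymous.
Nonsynonymous differences: 1.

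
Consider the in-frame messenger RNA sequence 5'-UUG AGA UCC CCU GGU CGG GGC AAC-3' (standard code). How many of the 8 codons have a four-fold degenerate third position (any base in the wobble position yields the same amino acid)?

5

Codon 1 UUG (Leu): third position 2-fold.
Codon 2 AGA (Arg): third position 2-fold.
Codon 3 UCC (Ser): third position 4-fold.
Codon 4 CCU (Pro): third position 4-fold.
Codon 5 GGU (Gly): third position 4-fold.
Codon 6 CGG (Arg): third position 4-fold.
Codon 7 GGC (Gly): third position 4-fold.
Codon 8 AAC (Asn): third position 2-fold.
Four-fold degenerate third positions: 5.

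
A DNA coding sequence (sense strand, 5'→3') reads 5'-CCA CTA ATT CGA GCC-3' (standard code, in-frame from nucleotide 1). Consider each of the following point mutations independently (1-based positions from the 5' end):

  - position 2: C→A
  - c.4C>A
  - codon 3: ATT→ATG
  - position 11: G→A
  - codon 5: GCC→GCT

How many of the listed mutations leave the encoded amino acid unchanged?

Codon 1: CCA (Pro) → CAA (Gln) — missense.
Codon 2: CTA (Leu) → ATA (Ile) — missense.
Codon 3: ATT (Ile) → ATG (Met) — missense.
Codon 4: CGA (Arg) → CAA (Gln) — missense.
Codon 5: GCC (Ala) → GCT (Ala) — synonymous.
Synonymous: 1 of 5.

1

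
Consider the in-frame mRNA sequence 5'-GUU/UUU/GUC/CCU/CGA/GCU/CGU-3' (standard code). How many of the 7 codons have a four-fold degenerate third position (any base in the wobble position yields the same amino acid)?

6

Codon 1 GUU (Val): third position 4-fold.
Codon 2 UUU (Phe): third position 2-fold.
Codon 3 GUC (Val): third position 4-fold.
Codon 4 CCU (Pro): third position 4-fold.
Codon 5 CGA (Arg): third position 4-fold.
Codon 6 GCU (Ala): third position 4-fold.
Codon 7 CGU (Arg): third position 4-fold.
Four-fold degenerate third positions: 6.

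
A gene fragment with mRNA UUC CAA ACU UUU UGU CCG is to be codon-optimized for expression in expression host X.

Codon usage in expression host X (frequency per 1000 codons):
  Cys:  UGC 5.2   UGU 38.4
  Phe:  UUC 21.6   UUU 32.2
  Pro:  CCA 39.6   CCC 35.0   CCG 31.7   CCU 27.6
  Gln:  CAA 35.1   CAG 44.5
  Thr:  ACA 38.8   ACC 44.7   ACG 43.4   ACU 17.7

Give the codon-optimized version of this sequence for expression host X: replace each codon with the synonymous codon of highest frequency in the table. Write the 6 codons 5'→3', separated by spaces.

Codon 1 (Phe): best is UUU at 32.2.
Codon 2 (Gln): best is CAG at 44.5.
Codon 3 (Thr): best is ACC at 44.7.
Codon 4 (Phe): best is UUU at 32.2.
Codon 5 (Cys): best is UGU at 38.4.
Codon 6 (Pro): best is CCA at 39.6.

UUU CAG ACC UUU UGU CCA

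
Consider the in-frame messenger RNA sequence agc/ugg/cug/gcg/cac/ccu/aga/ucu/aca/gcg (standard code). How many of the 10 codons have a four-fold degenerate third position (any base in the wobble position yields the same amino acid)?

Codon 1 AGC (Ser): third position 2-fold.
Codon 2 UGG (Trp): third position 1-fold.
Codon 3 CUG (Leu): third position 4-fold.
Codon 4 GCG (Ala): third position 4-fold.
Codon 5 CAC (His): third position 2-fold.
Codon 6 CCU (Pro): third position 4-fold.
Codon 7 AGA (Arg): third position 2-fold.
Codon 8 UCU (Ser): third position 4-fold.
Codon 9 ACA (Thr): third position 4-fold.
Codon 10 GCG (Ala): third position 4-fold.
Four-fold degenerate third positions: 6.

6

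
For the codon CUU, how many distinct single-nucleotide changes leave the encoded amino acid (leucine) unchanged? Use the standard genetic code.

Position 1: none → 0 synonymous.
Position 2: none → 0 synonymous.
Position 3: CUC, CUA, CUG → 3 synonymous.
Total: 0 + 0 + 3 = 3.

3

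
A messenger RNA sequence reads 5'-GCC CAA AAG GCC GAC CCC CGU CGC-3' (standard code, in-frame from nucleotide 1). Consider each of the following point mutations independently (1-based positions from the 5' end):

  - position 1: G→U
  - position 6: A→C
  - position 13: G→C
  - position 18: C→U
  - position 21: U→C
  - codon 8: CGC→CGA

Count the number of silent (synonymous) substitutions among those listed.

3

Codon 1: GCC (Ala) → UCC (Ser) — missense.
Codon 2: CAA (Gln) → CAC (His) — missense.
Codon 5: GAC (Asp) → CAC (His) — missense.
Codon 6: CCC (Pro) → CCU (Pro) — synonymous.
Codon 7: CGU (Arg) → CGC (Arg) — synonymous.
Codon 8: CGC (Arg) → CGA (Arg) — synonymous.
Synonymous: 3 of 6.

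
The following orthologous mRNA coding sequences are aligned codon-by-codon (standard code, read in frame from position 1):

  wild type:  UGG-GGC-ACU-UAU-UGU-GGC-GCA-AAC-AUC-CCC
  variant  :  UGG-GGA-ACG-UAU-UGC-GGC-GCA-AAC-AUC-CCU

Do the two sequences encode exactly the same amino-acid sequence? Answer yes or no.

yes

Codon 1: UGG Trp / UGG Trp — identical.
Codon 2: GGC Gly / GGA Gly — synonymous.
Codon 3: ACU Thr / ACG Thr — synonymous.
Codon 4: UAU Tyr / UAU Tyr — identical.
Codon 5: UGU Cys / UGC Cys — synonymous.
Codon 6: GGC Gly / GGC Gly — identical.
Codon 7: GCA Ala / GCA Ala — identical.
Codon 8: AAC Asn / AAC Asn — identical.
Codon 9: AUC Ile / AUC Ile — identical.
Codon 10: CCC Pro / CCU Pro — synonymous.
Nonsynonymous differences: 0 → same protein.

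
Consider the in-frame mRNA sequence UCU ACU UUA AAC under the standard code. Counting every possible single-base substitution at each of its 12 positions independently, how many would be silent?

9

Codon 1 (UCU, Ser): 3 synonymous substitutions.
Codon 2 (ACU, Thr): 3 synonymous substitutions.
Codon 3 (UUA, Leu): 2 synonymous substitutions.
Codon 4 (AAC, Asn): 1 synonymous substitution.
Total: 3 + 3 + 2 + 1 = 9.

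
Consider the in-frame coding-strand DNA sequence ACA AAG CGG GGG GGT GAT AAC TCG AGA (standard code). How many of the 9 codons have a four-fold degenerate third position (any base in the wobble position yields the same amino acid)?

5

Codon 1 ACA (Thr): third position 4-fold.
Codon 2 AAG (Lys): third position 2-fold.
Codon 3 CGG (Arg): third position 4-fold.
Codon 4 GGG (Gly): third position 4-fold.
Codon 5 GGT (Gly): third position 4-fold.
Codon 6 GAT (Asp): third position 2-fold.
Codon 7 AAC (Asn): third position 2-fold.
Codon 8 TCG (Ser): third position 4-fold.
Codon 9 AGA (Arg): third position 2-fold.
Four-fold degenerate third positions: 5.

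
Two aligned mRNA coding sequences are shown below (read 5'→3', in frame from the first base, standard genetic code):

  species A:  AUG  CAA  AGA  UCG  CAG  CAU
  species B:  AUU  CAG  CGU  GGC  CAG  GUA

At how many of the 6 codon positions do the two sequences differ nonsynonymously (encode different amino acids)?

Codon 1: AUG Met / AUU Ile — nonsynonymous.
Codon 2: CAA Gln / CAG Gln — synonymous.
Codon 3: AGA Arg / CGU Arg — synonymous.
Codon 4: UCG Ser / GGC Gly — nonsynonymous.
Codon 5: CAG Gln / CAG Gln — identical.
Codon 6: CAU His / GUA Val — nonsynonymous.
Nonsynonymous differences: 3.

3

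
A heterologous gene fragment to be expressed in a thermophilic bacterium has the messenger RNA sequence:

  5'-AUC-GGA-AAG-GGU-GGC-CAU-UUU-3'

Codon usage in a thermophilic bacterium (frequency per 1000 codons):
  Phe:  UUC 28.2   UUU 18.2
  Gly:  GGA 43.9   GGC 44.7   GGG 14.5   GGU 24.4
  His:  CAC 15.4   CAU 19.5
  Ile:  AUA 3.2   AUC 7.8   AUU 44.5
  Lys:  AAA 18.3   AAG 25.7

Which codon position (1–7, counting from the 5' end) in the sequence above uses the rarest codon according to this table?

1

Codon 1 AUC (Ile): 7.8 per 1000.
Codon 2 GGA (Gly): 43.9 per 1000.
Codon 3 AAG (Lys): 25.7 per 1000.
Codon 4 GGU (Gly): 24.4 per 1000.
Codon 5 GGC (Gly): 44.7 per 1000.
Codon 6 CAU (His): 19.5 per 1000.
Codon 7 UUU (Phe): 18.2 per 1000.
Lowest frequency is 7.8 at codon 1.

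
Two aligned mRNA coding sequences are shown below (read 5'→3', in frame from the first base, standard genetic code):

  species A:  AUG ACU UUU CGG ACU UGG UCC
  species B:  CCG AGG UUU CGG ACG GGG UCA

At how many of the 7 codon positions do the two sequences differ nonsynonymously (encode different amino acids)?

Codon 1: AUG Met / CCG Pro — nonsynonymous.
Codon 2: ACU Thr / AGG Arg — nonsynonymous.
Codon 3: UUU Phe / UUU Phe — identical.
Codon 4: CGG Arg / CGG Arg — identical.
Codon 5: ACU Thr / ACG Thr — synonymous.
Codon 6: UGG Trp / GGG Gly — nonsynonymous.
Codon 7: UCC Ser / UCA Ser — synonymous.
Nonsynonymous differences: 3.

3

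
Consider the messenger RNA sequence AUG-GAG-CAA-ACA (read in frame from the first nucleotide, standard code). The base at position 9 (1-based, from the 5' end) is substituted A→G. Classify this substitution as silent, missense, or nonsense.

silent

Position 9 falls in codon 3: CAA → Gln.
After the substitution the codon is CAG → Gln.
Both encode Gln, so the change is synonymous.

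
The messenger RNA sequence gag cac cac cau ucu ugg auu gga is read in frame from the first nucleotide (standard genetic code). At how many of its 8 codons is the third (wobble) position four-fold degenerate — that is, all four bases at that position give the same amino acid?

Codon 1 GAG (Glu): third position 2-fold.
Codon 2 CAC (His): third position 2-fold.
Codon 3 CAC (His): third position 2-fold.
Codon 4 CAU (His): third position 2-fold.
Codon 5 UCU (Ser): third position 4-fold.
Codon 6 UGG (Trp): third position 1-fold.
Codon 7 AUU (Ile): third position 3-fold.
Codon 8 GGA (Gly): third position 4-fold.
Four-fold degenerate third positions: 2.

2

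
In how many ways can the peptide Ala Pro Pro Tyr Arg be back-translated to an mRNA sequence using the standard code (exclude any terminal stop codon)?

Ala: 4 codons.
Pro: 4 codons.
Pro: 4 codons.
Tyr: 2 codons.
Arg: 6 codons.
4 × 4 × 4 × 2 × 6 = 768.

768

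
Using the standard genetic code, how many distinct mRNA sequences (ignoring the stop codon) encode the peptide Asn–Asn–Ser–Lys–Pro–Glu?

384

Asn: 2 codons.
Asn: 2 codons.
Ser: 6 codons.
Lys: 2 codons.
Pro: 4 codons.
Glu: 2 codons.
2 × 2 × 6 × 2 × 4 × 2 = 384.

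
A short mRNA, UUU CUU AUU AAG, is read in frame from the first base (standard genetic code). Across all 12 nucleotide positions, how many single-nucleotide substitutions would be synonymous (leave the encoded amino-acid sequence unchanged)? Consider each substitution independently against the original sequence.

Codon 1 (UUU, Phe): 1 synonymous substitution.
Codon 2 (CUU, Leu): 3 synonymous substitutions.
Codon 3 (AUU, Ile): 2 synonymous substitutions.
Codon 4 (AAG, Lys): 1 synonymous substitution.
Total: 1 + 3 + 2 + 1 = 7.

7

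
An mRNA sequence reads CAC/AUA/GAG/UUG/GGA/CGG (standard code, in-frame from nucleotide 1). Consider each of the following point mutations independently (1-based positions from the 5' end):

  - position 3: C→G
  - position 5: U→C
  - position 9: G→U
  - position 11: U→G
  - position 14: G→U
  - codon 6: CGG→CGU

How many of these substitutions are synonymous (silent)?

Codon 1: CAC (His) → CAG (Gln) — missense.
Codon 2: AUA (Ile) → ACA (Thr) — missense.
Codon 3: GAG (Glu) → GAU (Asp) — missense.
Codon 4: UUG (Leu) → UGG (Trp) — missense.
Codon 5: GGA (Gly) → GUA (Val) — missense.
Codon 6: CGG (Arg) → CGU (Arg) — synonymous.
Synonymous: 1 of 6.

1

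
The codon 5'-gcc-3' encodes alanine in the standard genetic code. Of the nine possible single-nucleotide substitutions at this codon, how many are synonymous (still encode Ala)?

3

Position 1: none → 0 synonymous.
Position 2: none → 0 synonymous.
Position 3: GCT, GCA, GCG → 3 synonymous.
Total: 0 + 0 + 3 = 3.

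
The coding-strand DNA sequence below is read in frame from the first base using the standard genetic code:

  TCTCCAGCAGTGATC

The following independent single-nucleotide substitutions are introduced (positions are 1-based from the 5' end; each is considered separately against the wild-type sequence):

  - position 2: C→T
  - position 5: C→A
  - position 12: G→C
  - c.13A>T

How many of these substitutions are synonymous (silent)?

1

Codon 1: TCT (Ser) → TTT (Phe) — missense.
Codon 2: CCA (Pro) → CAA (Gln) — missense.
Codon 4: GTG (Val) → GTC (Val) — synonymous.
Codon 5: ATC (Ile) → TTC (Phe) — missense.
Synonymous: 1 of 4.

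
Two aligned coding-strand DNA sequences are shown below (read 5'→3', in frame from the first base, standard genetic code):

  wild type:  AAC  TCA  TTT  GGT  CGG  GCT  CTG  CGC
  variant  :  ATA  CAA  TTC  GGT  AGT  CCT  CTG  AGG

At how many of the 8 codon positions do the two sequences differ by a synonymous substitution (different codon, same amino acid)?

2

Codon 1: AAC Asn / ATA Ile — nonsynonymous.
Codon 2: TCA Ser / CAA Gln — nonsynonymous.
Codon 3: TTT Phe / TTC Phe — synonymous.
Codon 4: GGT Gly / GGT Gly — identical.
Codon 5: CGG Arg / AGT Ser — nonsynonymous.
Codon 6: GCT Ala / CCT Pro — nonsynonymous.
Codon 7: CTG Leu / CTG Leu — identical.
Codon 8: CGC Arg / AGG Arg — synonymous.
Synonymous differences: 2.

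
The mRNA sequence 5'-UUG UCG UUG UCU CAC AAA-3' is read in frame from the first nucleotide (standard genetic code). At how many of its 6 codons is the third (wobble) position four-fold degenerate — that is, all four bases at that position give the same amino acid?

Codon 1 UUG (Leu): third position 2-fold.
Codon 2 UCG (Ser): third position 4-fold.
Codon 3 UUG (Leu): third position 2-fold.
Codon 4 UCU (Ser): third position 4-fold.
Codon 5 CAC (His): third position 2-fold.
Codon 6 AAA (Lys): third position 2-fold.
Four-fold degenerate third positions: 2.

2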